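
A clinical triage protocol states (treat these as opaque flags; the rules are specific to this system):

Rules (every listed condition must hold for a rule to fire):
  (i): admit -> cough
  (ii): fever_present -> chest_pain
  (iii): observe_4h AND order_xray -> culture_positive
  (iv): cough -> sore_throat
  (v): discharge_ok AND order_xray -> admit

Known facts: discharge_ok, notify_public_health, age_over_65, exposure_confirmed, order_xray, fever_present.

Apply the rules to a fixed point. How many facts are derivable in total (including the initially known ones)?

10

Round 1: (ii) [fever_present -> chest_pain]; (v) [discharge_ok AND order_xray -> admit]. Adds chest_pain, admit.
Round 2: (i) [admit -> cough]. Adds cough.
Round 3: (iv) [cough -> sore_throat]. Adds sore_throat.
Closure: {admit, age_over_65, chest_pain, cough, discharge_ok, exposure_confirmed, fever_present, notify_public_health, order_xray, sore_throat} — 10 facts.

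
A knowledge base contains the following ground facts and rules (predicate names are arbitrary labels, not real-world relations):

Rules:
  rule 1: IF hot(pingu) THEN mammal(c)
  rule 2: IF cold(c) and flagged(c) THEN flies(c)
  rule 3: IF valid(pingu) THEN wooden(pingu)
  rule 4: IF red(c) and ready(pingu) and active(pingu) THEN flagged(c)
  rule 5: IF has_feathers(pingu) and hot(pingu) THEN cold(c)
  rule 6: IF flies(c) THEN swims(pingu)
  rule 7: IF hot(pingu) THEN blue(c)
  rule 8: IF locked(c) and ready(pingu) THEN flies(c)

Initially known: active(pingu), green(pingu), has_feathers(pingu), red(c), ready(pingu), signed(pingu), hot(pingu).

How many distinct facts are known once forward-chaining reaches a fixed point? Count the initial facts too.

13

Round 1: rule 1 [IF hot(pingu) THEN mammal(c)]; rule 4 [IF red(c) and ready(pingu) and active(pingu) THEN flagged(c)]; rule 5 [IF has_feathers(pingu) and hot(pingu) THEN cold(c)]; rule 7 [IF hot(pingu) THEN blue(c)]. Adds mammal(c), flagged(c), cold(c), blue(c).
Round 2: rule 2 [IF cold(c) and flagged(c) THEN flies(c)]. Adds flies(c).
Round 3: rule 6 [IF flies(c) THEN swims(pingu)]. Adds swims(pingu).
Closure: {active(pingu), blue(c), cold(c), flagged(c), flies(c), green(pingu), has_feathers(pingu), hot(pingu), mammal(c), ready(pingu), red(c), signed(pingu), swims(pingu)} — 13 facts.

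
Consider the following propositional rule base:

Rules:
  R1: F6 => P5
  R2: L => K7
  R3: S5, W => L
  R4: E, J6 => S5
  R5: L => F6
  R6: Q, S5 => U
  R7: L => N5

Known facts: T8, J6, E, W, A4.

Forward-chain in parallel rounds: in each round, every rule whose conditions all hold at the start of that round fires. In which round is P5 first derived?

Round 1 fires R4, giving S5.
Round 2 fires R3, giving L.
Round 3 fires R2, R5, R7, giving K7, F6, N5.
Round 4 fires R1, giving P5.
P5 first appears in round 4.

4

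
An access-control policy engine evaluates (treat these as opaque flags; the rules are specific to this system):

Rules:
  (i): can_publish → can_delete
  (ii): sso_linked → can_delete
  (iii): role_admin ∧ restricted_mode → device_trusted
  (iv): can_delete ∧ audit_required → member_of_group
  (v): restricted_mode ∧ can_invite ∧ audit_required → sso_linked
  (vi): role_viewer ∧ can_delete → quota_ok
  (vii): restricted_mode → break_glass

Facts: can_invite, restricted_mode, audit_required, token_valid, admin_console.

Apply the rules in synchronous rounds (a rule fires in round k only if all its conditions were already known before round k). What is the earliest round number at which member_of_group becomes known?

Round 1 fires (v), (vii), giving sso_linked, break_glass.
Round 2 fires (ii), giving can_delete.
Round 3 fires (iv), giving member_of_group.
member_of_group first appears in round 3.

3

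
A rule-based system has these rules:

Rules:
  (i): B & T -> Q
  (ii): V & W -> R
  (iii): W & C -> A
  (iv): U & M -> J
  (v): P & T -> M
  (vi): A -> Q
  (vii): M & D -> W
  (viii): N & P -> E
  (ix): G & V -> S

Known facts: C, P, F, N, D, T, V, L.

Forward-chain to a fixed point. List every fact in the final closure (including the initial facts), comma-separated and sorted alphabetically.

Round 1 fires (v), (viii), giving M, E.
Round 2 fires (vii), giving W.
Round 3 fires (ii), (iii), giving R, A.
Round 4 fires (vi), giving Q.

A, C, D, E, F, L, M, N, P, Q, R, T, V, W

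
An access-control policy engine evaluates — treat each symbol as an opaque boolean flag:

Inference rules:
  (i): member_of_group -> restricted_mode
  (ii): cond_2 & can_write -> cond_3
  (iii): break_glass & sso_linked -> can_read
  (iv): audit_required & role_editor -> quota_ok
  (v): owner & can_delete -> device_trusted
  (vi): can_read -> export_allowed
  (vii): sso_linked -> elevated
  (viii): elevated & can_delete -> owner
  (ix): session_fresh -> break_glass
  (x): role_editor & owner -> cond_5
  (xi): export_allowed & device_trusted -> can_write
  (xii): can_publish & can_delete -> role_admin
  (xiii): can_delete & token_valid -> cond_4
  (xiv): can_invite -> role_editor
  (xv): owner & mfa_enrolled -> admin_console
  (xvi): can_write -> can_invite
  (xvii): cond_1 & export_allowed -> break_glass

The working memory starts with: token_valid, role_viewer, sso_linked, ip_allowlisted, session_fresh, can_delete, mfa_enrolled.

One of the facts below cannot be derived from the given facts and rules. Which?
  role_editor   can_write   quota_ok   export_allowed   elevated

quota_ok

Round 1 fires (vii), (ix), (xiii), giving elevated, break_glass, cond_4.
Round 2 fires (iii), (viii), giving can_read, owner.
Round 3 fires (v), (vi), (xv), giving device_trusted, export_allowed, admin_console.
Round 4 fires (xi), giving can_write.
Round 5 fires (xvi), giving can_invite.
Round 6 fires (xiv), giving role_editor.
Round 7 fires (x), giving cond_5.
Derived: export_allowed (round 3), can_write (round 4), elevated (round 1), role_editor (round 6). quota_ok never appears in any round.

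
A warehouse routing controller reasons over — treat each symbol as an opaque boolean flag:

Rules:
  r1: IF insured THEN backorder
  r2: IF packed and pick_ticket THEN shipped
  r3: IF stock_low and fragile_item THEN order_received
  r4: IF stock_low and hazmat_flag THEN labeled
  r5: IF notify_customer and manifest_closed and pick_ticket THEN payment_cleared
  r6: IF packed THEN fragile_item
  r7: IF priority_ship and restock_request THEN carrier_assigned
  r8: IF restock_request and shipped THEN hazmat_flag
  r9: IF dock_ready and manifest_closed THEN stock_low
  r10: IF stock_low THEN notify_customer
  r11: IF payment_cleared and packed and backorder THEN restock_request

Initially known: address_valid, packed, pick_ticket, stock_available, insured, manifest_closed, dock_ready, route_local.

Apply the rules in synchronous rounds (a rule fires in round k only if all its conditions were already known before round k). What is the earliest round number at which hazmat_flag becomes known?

Round 1: r1 [IF insured THEN backorder]; r2 [IF packed and pick_ticket THEN shipped]; r6 [IF packed THEN fragile_item]; r9 [IF dock_ready and manifest_closed THEN stock_low]. New: backorder, shipped, fragile_item, stock_low.
Round 2: r3 [IF stock_low and fragile_item THEN order_received]; r10 [IF stock_low THEN notify_customer]. New: order_received, notify_customer.
Round 3: r5 [IF notify_customer and manifest_closed and pick_ticket THEN payment_cleared]. New: payment_cleared.
Round 4: r11 [IF payment_cleared and packed and backorder THEN restock_request]. New: restock_request.
Round 5: r8 [IF restock_request and shipped THEN hazmat_flag]. New: hazmat_flag.
hazmat_flag first appears in round 5.

5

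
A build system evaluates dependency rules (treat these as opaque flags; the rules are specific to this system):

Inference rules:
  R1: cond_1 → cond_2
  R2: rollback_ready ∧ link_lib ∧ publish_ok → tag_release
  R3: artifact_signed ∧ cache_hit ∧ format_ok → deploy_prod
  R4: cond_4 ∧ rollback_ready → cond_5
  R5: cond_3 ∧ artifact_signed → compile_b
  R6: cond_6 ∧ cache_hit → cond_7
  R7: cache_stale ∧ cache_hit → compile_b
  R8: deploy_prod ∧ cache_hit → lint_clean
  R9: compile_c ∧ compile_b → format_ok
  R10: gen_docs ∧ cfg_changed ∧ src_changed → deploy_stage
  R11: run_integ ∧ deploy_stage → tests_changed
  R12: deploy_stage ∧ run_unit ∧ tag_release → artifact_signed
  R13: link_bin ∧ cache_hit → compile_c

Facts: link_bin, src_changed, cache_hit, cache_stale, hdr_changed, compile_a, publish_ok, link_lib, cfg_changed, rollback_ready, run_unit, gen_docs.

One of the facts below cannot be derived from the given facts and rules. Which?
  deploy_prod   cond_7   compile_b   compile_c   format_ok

Round 1: R2 [rollback_ready ∧ link_lib ∧ publish_ok → tag_release]; R7 [cache_stale ∧ cache_hit → compile_b]; R10 [gen_docs ∧ cfg_changed ∧ src_changed → deploy_stage]; R13 [link_bin ∧ cache_hit → compile_c]. Adds tag_release, compile_b, deploy_stage, compile_c.
Round 2: R9 [compile_c ∧ compile_b → format_ok]; R12 [deploy_stage ∧ run_unit ∧ tag_release → artifact_signed]. Adds format_ok, artifact_signed.
Round 3: R3 [artifact_signed ∧ cache_hit ∧ format_ok → deploy_prod]. Adds deploy_prod.
Round 4: R8 [deploy_prod ∧ cache_hit → lint_clean]. Adds lint_clean.
Derived: compile_b (round 1), deploy_prod (round 3), format_ok (round 2), compile_c (round 1). cond_7 never appears in any round.

cond_7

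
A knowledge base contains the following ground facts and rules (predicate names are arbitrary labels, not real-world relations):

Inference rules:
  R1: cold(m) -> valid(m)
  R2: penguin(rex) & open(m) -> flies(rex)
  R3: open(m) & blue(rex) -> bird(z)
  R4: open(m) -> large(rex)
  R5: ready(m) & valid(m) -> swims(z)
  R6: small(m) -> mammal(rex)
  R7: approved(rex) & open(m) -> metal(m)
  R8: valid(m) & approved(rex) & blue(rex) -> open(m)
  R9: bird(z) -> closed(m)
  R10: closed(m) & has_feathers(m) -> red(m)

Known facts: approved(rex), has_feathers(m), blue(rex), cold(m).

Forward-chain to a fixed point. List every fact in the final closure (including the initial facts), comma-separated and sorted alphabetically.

Round 1 fires R1, giving valid(m).
Round 2 fires R8, giving open(m).
Round 3 fires R3, R4, R7, giving bird(z), large(rex), metal(m).
Round 4 fires R9, giving closed(m).
Round 5 fires R10, giving red(m).

approved(rex), bird(z), blue(rex), closed(m), cold(m), has_feathers(m), large(rex), metal(m), open(m), red(m), valid(m)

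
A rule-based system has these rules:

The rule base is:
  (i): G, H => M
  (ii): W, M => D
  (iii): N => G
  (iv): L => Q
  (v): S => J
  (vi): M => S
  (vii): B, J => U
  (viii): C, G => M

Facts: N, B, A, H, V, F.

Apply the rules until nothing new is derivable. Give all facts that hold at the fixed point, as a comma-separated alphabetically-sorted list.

A, B, F, G, H, J, M, N, S, U, V

Round 1: (iii) [N => G]. Adds G.
Round 2: (i) [G, H => M]. Adds M.
Round 3: (vi) [M => S]. Adds S.
Round 4: (v) [S => J]. Adds J.
Round 5: (vii) [B, J => U]. Adds U.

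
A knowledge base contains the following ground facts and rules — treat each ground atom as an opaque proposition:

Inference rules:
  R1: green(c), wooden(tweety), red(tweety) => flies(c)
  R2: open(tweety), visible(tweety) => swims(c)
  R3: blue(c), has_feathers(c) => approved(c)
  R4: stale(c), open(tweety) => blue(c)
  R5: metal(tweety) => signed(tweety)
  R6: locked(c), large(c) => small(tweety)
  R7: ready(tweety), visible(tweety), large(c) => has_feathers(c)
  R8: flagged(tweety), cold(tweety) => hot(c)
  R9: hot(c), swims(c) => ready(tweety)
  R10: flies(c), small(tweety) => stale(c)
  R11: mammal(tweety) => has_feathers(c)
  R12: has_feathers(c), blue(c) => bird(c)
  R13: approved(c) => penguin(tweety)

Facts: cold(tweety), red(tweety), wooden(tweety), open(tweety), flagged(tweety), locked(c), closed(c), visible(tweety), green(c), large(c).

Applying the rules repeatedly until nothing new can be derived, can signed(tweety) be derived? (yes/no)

no

Round 1 — R1, R2, R6, R8, derive flies(c), swims(c), small(tweety), hot(c).
Round 2 — R9, R10, derive ready(tweety), stale(c).
Round 3 — R4, R7, derive blue(c), has_feathers(c).
Round 4 — R3, R12, derive approved(c), bird(c).
Round 5 — R13, derive penguin(tweety).
Fixed point reached. signed(tweety) is concluded only by R5; R5 needs metal(tweety) (never derived).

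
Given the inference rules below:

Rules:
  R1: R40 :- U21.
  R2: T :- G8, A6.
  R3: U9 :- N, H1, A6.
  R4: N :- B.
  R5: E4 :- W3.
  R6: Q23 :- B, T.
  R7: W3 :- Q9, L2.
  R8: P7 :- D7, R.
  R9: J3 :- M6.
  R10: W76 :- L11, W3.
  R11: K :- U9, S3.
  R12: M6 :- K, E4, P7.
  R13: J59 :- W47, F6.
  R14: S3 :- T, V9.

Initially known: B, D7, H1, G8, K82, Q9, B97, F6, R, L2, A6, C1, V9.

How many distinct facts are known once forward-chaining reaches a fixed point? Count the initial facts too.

Round 1 fires R2, R4, R7, R8, giving T, N, W3, P7.
Round 2 fires R3, R5, R6, R14, giving U9, E4, Q23, S3.
Round 3 fires R11, giving K.
Round 4 fires R12, giving M6.
Round 5 fires R9, giving J3.
Closure: {A6, B, B97, C1, D7, E4, F6, G8, H1, J3, K, K82, L2, M6, N, P7, Q23, Q9, R, S3, T, U9, V9, W3} — 24 facts.

24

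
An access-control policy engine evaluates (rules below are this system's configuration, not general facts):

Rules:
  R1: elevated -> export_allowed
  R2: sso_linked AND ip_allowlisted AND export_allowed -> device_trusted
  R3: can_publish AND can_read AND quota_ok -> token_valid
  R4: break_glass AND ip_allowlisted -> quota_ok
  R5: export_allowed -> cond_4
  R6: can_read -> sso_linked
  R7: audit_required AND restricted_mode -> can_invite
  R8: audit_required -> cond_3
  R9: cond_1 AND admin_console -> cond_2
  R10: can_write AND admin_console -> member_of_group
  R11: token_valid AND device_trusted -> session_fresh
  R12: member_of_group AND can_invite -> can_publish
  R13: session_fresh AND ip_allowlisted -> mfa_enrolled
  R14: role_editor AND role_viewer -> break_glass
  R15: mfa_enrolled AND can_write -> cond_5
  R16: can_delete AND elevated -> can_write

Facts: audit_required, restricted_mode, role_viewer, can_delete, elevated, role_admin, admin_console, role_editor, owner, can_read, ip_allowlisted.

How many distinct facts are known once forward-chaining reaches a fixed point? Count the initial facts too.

26

Round 1: R1 [elevated -> export_allowed]; R6 [can_read -> sso_linked]; R7 [audit_required AND restricted_mode -> can_invite]; R8 [audit_required -> cond_3]; R14 [role_editor AND role_viewer -> break_glass]; R16 [can_delete AND elevated -> can_write]. Adds export_allowed, sso_linked, can_invite, cond_3, break_glass, can_write.
Round 2: R2 [sso_linked AND ip_allowlisted AND export_allowed -> device_trusted]; R4 [break_glass AND ip_allowlisted -> quota_ok]; R5 [export_allowed -> cond_4]; R10 [can_write AND admin_console -> member_of_group]. Adds device_trusted, quota_ok, cond_4, member_of_group.
Round 3: R12 [member_of_group AND can_invite -> can_publish]. Adds can_publish.
Round 4: R3 [can_publish AND can_read AND quota_ok -> token_valid]. Adds token_valid.
Round 5: R11 [token_valid AND device_trusted -> session_fresh]. Adds session_fresh.
Round 6: R13 [session_fresh AND ip_allowlisted -> mfa_enrolled]. Adds mfa_enrolled.
Round 7: R15 [mfa_enrolled AND can_write -> cond_5]. Adds cond_5.
Closure: {admin_console, audit_required, break_glass, can_delete, can_invite, can_publish, can_read, can_write, cond_3, cond_4, cond_5, device_trusted, elevated, export_allowed, ip_allowlisted, member_of_group, mfa_enrolled, owner, quota_ok, restricted_mode, role_admin, role_editor, role_viewer, session_fresh, sso_linked, token_valid} — 26 facts.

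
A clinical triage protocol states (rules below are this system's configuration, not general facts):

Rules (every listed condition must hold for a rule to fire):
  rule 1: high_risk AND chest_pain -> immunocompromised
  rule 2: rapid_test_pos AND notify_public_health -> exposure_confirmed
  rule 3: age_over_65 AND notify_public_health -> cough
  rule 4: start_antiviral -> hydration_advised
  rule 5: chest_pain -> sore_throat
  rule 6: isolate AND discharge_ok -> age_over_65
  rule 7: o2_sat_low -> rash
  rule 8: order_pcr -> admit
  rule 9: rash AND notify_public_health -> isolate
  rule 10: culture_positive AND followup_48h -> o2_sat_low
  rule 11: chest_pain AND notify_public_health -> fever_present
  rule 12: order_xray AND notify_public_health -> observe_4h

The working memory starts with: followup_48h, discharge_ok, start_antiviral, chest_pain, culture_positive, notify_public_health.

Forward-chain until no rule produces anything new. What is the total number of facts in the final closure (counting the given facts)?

14

Round 1 — rule 4, rule 5, rule 10, rule 11, derive hydration_advised, sore_throat, o2_sat_low, fever_present.
Round 2 — rule 7, derive rash.
Round 3 — rule 9, derive isolate.
Round 4 — rule 6, derive age_over_65.
Round 5 — rule 3, derive cough.
Closure: {age_over_65, chest_pain, cough, culture_positive, discharge_ok, fever_present, followup_48h, hydration_advised, isolate, notify_public_health, o2_sat_low, rash, sore_throat, start_antiviral} — 14 facts.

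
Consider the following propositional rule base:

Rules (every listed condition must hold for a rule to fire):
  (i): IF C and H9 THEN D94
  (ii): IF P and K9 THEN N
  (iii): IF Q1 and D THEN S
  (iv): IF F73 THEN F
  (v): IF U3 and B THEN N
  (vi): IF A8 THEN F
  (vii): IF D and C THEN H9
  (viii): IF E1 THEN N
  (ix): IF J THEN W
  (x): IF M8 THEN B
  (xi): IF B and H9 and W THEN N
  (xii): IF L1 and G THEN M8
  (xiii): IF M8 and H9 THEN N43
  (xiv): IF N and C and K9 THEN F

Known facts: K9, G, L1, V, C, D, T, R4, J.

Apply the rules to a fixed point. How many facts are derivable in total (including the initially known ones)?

17

Round 1 — (vii), (ix), (xii), derive H9, W, M8.
Round 2 — (i), (x), (xiii), derive D94, B, N43.
Round 3 — (xi), derive N.
Round 4 — (xiv), derive F.
Closure: {B, C, D, D94, F, G, H9, J, K9, L1, M8, N, N43, R4, T, V, W} — 17 facts.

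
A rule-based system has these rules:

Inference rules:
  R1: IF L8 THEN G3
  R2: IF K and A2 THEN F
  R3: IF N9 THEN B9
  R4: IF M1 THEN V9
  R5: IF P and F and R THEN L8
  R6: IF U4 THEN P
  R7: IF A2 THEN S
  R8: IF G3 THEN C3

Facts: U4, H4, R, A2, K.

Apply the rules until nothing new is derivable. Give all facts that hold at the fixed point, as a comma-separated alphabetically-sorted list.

Round 1 fires R2, R6, R7, giving F, P, S.
Round 2 fires R5, giving L8.
Round 3 fires R1, giving G3.
Round 4 fires R8, giving C3.

A2, C3, F, G3, H4, K, L8, P, R, S, U4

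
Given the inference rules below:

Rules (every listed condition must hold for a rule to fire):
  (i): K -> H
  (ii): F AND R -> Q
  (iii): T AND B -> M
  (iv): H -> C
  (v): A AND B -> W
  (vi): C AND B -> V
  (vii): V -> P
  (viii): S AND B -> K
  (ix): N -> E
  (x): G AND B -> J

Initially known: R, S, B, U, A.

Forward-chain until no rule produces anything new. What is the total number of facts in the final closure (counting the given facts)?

[1] (v) [A AND B -> W]; (viii) [S AND B -> K]. ⇒ new: W, K.
[2] (i) [K -> H]. ⇒ new: H.
[3] (iv) [H -> C]. ⇒ new: C.
[4] (vi) [C AND B -> V]. ⇒ new: V.
[5] (vii) [V -> P]. ⇒ new: P.
Closure: {A, B, C, H, K, P, R, S, U, V, W} — 11 facts.

11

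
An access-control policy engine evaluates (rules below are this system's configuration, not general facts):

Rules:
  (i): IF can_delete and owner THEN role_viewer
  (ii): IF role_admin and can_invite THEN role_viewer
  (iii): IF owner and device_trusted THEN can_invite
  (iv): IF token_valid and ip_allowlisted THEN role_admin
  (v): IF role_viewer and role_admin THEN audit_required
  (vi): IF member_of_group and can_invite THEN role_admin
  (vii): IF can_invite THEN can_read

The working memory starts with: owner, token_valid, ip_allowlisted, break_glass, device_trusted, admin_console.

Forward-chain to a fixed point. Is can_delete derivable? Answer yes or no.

Round 1 — (iii), (iv), derive can_invite, role_admin.
Round 2 — (ii), (vii), derive role_viewer, can_read.
Round 3 — (v), derive audit_required.
Fixed point reached. No rule has can_delete as a consequent, and it is not given.

no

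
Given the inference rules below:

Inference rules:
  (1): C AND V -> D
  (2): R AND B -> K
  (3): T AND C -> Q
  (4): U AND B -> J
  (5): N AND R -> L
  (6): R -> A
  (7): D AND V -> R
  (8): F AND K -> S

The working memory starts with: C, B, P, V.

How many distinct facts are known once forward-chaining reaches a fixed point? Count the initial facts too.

8

[1] (1) [C AND V -> D]. ⇒ new: D.
[2] (7) [D AND V -> R]. ⇒ new: R.
[3] (2) [R AND B -> K]; (6) [R -> A]. ⇒ new: K, A.
Closure: {A, B, C, D, K, P, R, V} — 8 facts.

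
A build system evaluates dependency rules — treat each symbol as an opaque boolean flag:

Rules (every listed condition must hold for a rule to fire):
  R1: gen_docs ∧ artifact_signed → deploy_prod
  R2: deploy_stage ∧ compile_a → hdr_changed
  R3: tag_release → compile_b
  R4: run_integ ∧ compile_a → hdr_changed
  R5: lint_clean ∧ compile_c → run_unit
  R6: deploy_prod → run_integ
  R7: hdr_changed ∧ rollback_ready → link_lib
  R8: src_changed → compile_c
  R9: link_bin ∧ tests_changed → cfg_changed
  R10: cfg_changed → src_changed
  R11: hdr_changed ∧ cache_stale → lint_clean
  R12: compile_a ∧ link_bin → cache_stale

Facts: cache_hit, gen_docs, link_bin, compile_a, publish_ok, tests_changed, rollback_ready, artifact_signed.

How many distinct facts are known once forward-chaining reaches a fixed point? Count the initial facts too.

18

Round 1: R1 [gen_docs ∧ artifact_signed → deploy_prod]; R9 [link_bin ∧ tests_changed → cfg_changed]; R12 [compile_a ∧ link_bin → cache_stale]. Adds deploy_prod, cfg_changed, cache_stale.
Round 2: R6 [deploy_prod → run_integ]; R10 [cfg_changed → src_changed]. Adds run_integ, src_changed.
Round 3: R4 [run_integ ∧ compile_a → hdr_changed]; R8 [src_changed → compile_c]. Adds hdr_changed, compile_c.
Round 4: R7 [hdr_changed ∧ rollback_ready → link_lib]; R11 [hdr_changed ∧ cache_stale → lint_clean]. Adds link_lib, lint_clean.
Round 5: R5 [lint_clean ∧ compile_c → run_unit]. Adds run_unit.
Closure: {artifact_signed, cache_hit, cache_stale, cfg_changed, compile_a, compile_c, deploy_prod, gen_docs, hdr_changed, link_bin, link_lib, lint_clean, publish_ok, rollback_ready, run_integ, run_unit, src_changed, tests_changed} — 18 facts.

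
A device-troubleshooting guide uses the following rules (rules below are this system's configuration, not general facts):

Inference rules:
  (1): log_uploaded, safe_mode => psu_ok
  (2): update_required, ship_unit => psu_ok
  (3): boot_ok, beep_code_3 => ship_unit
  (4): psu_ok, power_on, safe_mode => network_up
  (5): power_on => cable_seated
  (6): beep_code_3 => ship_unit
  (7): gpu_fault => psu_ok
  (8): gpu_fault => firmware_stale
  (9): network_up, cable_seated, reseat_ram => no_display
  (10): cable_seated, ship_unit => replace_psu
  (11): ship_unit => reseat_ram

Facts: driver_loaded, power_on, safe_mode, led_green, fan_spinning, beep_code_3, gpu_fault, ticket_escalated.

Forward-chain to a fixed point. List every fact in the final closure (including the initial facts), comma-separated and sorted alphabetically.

beep_code_3, cable_seated, driver_loaded, fan_spinning, firmware_stale, gpu_fault, led_green, network_up, no_display, power_on, psu_ok, replace_psu, reseat_ram, safe_mode, ship_unit, ticket_escalated

Round 1 fires (5), (6), (7), (8), giving cable_seated, ship_unit, psu_ok, firmware_stale.
Round 2 fires (4), (10), (11), giving network_up, replace_psu, reseat_ram.
Round 3 fires (9), giving no_display.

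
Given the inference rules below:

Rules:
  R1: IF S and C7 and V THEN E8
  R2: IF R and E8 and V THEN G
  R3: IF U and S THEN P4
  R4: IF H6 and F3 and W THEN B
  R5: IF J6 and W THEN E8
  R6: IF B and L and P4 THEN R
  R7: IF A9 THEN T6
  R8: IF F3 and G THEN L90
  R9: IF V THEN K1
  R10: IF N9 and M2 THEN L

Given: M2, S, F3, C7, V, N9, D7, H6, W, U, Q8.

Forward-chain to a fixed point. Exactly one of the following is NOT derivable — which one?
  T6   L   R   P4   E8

Round 1 — R1, R3, R4, R9, R10, derive E8, P4, B, K1, L.
Round 2 — R6, derive R.
Round 3 — R2, derive G.
Round 4 — R8, derive L90.
Derived: P4 (round 1), E8 (round 1), L (round 1), R (round 2). T6 never appears in any round.

T6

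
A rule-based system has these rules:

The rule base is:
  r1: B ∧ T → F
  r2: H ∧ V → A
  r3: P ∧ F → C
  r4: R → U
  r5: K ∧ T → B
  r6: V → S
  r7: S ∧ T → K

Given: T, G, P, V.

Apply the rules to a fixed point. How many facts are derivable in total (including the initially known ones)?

9

Round 1: r6 [V → S]. New: S.
Round 2: r7 [S ∧ T → K]. New: K.
Round 3: r5 [K ∧ T → B]. New: B.
Round 4: r1 [B ∧ T → F]. New: F.
Round 5: r3 [P ∧ F → C]. New: C.
Closure: {B, C, F, G, K, P, S, T, V} — 9 facts.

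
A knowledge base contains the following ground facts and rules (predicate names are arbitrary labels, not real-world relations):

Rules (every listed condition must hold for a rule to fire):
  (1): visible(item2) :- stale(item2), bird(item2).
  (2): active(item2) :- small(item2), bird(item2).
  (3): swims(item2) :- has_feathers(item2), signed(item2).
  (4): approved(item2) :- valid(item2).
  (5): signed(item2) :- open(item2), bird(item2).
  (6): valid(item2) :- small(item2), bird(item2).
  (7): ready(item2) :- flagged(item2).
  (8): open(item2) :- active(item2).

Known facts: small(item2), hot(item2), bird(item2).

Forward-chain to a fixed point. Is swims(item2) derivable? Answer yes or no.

Round 1 fires (2), (6), giving active(item2), valid(item2).
Round 2 fires (4), (8), giving approved(item2), open(item2).
Round 3 fires (5), giving signed(item2).
Fixed point reached. swims(item2) is concluded only by (3); (3) needs has_feathers(item2) (never derived).

no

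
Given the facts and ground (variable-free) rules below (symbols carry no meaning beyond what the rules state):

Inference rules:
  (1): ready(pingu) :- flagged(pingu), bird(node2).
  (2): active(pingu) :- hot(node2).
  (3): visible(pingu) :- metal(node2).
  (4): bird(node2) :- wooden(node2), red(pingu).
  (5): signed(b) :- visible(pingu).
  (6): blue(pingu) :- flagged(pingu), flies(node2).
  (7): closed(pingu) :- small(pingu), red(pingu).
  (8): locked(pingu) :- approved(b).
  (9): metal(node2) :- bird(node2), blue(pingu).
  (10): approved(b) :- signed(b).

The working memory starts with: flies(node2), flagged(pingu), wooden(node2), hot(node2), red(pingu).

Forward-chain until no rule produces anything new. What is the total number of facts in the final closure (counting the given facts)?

14

Round 1 — (2), (4), (6), derive active(pingu), bird(node2), blue(pingu).
Round 2 — (1), (9), derive ready(pingu), metal(node2).
Round 3 — (3), derive visible(pingu).
Round 4 — (5), derive signed(b).
Round 5 — (10), derive approved(b).
Round 6 — (8), derive locked(pingu).
Closure: {active(pingu), approved(b), bird(node2), blue(pingu), flagged(pingu), flies(node2), hot(node2), locked(pingu), metal(node2), ready(pingu), red(pingu), signed(b), visible(pingu), wooden(node2)} — 14 facts.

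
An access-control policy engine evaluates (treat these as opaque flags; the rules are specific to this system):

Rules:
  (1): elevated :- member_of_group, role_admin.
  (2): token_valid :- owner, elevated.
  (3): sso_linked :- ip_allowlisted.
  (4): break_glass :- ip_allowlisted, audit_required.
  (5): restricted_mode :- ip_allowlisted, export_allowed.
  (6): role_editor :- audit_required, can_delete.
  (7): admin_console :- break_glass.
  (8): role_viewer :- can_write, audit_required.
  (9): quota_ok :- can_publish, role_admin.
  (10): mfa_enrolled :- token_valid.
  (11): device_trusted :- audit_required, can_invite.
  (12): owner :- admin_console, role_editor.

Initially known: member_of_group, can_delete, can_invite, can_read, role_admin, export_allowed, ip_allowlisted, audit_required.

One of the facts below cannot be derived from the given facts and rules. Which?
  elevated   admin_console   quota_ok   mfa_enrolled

quota_ok

Round 1 fires (1), (3), (4), (5), (6), (11), giving elevated, sso_linked, break_glass, restricted_mode, role_editor, device_trusted.
Round 2 fires (7), giving admin_console.
Round 3 fires (12), giving owner.
Round 4 fires (2), giving token_valid.
Round 5 fires (10), giving mfa_enrolled.
Derived: elevated (round 1), admin_console (round 2), mfa_enrolled (round 5). quota_ok never appears in any round.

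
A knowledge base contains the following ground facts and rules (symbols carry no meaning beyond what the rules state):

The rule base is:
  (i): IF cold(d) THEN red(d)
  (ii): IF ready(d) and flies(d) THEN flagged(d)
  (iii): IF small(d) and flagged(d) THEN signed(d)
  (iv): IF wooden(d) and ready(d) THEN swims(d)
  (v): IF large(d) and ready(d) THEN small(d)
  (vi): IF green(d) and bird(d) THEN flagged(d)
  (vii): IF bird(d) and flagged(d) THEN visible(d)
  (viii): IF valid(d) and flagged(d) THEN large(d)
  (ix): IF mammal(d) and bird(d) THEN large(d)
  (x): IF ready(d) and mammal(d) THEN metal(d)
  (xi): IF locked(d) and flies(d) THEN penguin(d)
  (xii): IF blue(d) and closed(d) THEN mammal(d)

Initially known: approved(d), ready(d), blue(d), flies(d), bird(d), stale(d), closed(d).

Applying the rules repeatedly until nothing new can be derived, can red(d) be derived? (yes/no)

Round 1 — (ii), (xii), derive flagged(d), mammal(d).
Round 2 — (vii), (ix), (x), derive visible(d), large(d), metal(d).
Round 3 — (v), derive small(d).
Round 4 — (iii), derive signed(d).
Fixed point reached. red(d) is concluded only by (i); (i) needs cold(d) (never derived).

no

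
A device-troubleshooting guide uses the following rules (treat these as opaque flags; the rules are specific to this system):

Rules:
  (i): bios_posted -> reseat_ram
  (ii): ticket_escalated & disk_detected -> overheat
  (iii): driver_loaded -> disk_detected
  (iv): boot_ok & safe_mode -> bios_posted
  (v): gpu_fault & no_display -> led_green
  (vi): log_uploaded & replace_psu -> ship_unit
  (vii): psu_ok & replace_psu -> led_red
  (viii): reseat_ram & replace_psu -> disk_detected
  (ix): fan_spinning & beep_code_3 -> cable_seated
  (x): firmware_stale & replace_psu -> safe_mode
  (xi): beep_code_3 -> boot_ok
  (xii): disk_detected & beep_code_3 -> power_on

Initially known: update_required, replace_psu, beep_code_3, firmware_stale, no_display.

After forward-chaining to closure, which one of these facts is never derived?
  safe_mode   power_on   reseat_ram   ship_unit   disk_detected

Round 1: (x) [firmware_stale & replace_psu -> safe_mode]; (xi) [beep_code_3 -> boot_ok]. New: safe_mode, boot_ok.
Round 2: (iv) [boot_ok & safe_mode -> bios_posted]. New: bios_posted.
Round 3: (i) [bios_posted -> reseat_ram]. New: reseat_ram.
Round 4: (viii) [reseat_ram & replace_psu -> disk_detected]. New: disk_detected.
Round 5: (xii) [disk_detected & beep_code_3 -> power_on]. New: power_on.
Derived: safe_mode (round 1), disk_detected (round 4), power_on (round 5), reseat_ram (round 3). ship_unit never appears in any round.

ship_unit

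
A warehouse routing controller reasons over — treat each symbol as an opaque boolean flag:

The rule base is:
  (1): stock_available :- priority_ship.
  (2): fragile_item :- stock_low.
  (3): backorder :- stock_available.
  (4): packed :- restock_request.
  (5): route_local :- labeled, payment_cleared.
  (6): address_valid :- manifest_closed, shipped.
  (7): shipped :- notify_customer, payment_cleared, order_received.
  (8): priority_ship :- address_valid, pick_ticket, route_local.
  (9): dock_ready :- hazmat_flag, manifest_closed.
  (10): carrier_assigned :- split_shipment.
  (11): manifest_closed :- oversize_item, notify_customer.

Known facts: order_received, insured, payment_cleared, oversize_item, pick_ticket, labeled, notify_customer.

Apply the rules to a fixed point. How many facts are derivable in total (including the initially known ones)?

14

Round 1: (5) [route_local :- labeled, payment_cleared.]; (7) [shipped :- notify_customer, payment_cleared, order_received.]; (11) [manifest_closed :- oversize_item, notify_customer.]. New: route_local, shipped, manifest_closed.
Round 2: (6) [address_valid :- manifest_closed, shipped.]. New: address_valid.
Round 3: (8) [priority_ship :- address_valid, pick_ticket, route_local.]. New: priority_ship.
Round 4: (1) [stock_available :- priority_ship.]. New: stock_available.
Round 5: (3) [backorder :- stock_available.]. New: backorder.
Closure: {address_valid, backorder, insured, labeled, manifest_closed, notify_customer, order_received, oversize_item, payment_cleared, pick_ticket, priority_ship, route_local, shipped, stock_available} — 14 facts.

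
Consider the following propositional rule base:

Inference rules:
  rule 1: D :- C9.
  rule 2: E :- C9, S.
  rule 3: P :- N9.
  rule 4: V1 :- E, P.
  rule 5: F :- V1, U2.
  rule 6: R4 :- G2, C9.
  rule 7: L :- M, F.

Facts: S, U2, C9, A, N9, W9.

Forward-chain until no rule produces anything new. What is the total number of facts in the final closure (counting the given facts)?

11

Round 1 — rule 1, rule 2, rule 3, derive D, E, P.
Round 2 — rule 4, derive V1.
Round 3 — rule 5, derive F.
Closure: {A, C9, D, E, F, N9, P, S, U2, V1, W9} — 11 facts.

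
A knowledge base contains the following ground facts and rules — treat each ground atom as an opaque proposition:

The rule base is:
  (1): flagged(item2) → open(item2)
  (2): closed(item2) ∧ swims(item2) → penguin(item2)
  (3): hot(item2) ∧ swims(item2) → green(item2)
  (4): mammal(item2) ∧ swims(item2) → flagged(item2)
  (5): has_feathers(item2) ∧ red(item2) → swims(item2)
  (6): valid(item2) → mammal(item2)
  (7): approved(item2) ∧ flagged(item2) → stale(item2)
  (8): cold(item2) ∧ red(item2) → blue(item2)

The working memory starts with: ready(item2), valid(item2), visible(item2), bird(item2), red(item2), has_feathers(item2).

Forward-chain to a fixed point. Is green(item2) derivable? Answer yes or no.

[1] (5) [has_feathers(item2) ∧ red(item2) → swims(item2)]; (6) [valid(item2) → mammal(item2)]. ⇒ new: swims(item2), mammal(item2).
[2] (4) [mammal(item2) ∧ swims(item2) → flagged(item2)]. ⇒ new: flagged(item2).
[3] (1) [flagged(item2) → open(item2)]. ⇒ new: open(item2).
Fixed point reached. green(item2) is concluded only by (3); (3) needs hot(item2) (never derived).

no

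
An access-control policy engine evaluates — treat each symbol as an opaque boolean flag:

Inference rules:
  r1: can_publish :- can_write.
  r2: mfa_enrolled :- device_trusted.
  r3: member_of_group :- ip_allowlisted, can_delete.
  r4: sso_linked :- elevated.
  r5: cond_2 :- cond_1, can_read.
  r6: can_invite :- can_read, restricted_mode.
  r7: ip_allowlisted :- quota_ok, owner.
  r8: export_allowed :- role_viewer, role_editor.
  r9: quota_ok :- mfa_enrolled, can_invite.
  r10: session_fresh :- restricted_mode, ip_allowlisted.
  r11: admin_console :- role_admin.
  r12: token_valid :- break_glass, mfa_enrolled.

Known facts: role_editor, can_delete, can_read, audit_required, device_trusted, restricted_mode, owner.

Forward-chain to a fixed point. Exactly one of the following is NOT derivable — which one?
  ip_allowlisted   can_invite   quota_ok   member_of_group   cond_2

Round 1: r2 [mfa_enrolled :- device_trusted.]; r6 [can_invite :- can_read, restricted_mode.]. New: mfa_enrolled, can_invite.
Round 2: r9 [quota_ok :- mfa_enrolled, can_invite.]. New: quota_ok.
Round 3: r7 [ip_allowlisted :- quota_ok, owner.]. New: ip_allowlisted.
Round 4: r3 [member_of_group :- ip_allowlisted, can_delete.]; r10 [session_fresh :- restricted_mode, ip_allowlisted.]. New: member_of_group, session_fresh.
Derived: ip_allowlisted (round 3), quota_ok (round 2), member_of_group (round 4), can_invite (round 1). cond_2 never appears in any round.

cond_2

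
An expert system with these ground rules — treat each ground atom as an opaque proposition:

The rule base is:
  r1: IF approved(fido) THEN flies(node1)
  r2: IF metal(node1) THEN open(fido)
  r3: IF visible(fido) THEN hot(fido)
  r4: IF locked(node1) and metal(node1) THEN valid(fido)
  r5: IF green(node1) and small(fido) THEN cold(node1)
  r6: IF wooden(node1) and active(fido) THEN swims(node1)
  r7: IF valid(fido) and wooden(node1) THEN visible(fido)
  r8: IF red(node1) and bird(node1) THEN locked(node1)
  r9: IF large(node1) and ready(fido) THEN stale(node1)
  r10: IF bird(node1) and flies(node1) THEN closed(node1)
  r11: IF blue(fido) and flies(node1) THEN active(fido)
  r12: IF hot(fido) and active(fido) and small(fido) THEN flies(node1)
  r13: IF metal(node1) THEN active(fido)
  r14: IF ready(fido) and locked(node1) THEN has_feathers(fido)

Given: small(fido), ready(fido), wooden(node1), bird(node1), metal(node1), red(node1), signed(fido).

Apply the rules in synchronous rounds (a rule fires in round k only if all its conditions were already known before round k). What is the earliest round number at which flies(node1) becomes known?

Round 1 — r2, r8, r13, derive open(fido), locked(node1), active(fido).
Round 2 — r4, r6, r14, derive valid(fido), swims(node1), has_feathers(fido).
Round 3 — r7, derive visible(fido).
Round 4 — r3, derive hot(fido).
Round 5 — r12, derive flies(node1).
flies(node1) first appears in round 5.

5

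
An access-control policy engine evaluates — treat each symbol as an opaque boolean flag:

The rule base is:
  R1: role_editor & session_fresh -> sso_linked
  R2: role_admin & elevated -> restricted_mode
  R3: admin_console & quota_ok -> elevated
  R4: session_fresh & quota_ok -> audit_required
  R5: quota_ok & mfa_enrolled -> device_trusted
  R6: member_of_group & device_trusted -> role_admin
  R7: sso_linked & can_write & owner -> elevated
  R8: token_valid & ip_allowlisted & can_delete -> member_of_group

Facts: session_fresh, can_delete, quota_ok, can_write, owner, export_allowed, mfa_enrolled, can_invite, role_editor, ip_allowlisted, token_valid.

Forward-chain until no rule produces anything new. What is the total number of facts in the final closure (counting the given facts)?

[1] R1 [role_editor & session_fresh -> sso_linked]; R4 [session_fresh & quota_ok -> audit_required]; R5 [quota_ok & mfa_enrolled -> device_trusted]; R8 [token_valid & ip_allowlisted & can_delete -> member_of_group]. ⇒ new: sso_linked, audit_required, device_trusted, member_of_group.
[2] R6 [member_of_group & device_trusted -> role_admin]; R7 [sso_linked & can_write & owner -> elevated]. ⇒ new: role_admin, elevated.
[3] R2 [role_admin & elevated -> restricted_mode]. ⇒ new: restricted_mode.
Closure: {audit_required, can_delete, can_invite, can_write, device_trusted, elevated, export_allowed, ip_allowlisted, member_of_group, mfa_enrolled, owner, quota_ok, restricted_mode, role_admin, role_editor, session_fresh, sso_linked, token_valid} — 18 facts.

18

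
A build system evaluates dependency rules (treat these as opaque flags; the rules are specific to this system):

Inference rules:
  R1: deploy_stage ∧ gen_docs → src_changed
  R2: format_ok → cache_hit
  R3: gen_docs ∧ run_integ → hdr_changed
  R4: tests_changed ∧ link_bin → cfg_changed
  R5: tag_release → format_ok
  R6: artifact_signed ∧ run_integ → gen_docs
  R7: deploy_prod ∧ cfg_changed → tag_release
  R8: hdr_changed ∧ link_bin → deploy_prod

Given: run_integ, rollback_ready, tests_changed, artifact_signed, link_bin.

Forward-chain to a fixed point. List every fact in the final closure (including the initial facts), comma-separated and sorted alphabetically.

Round 1 — R4, R6, derive cfg_changed, gen_docs.
Round 2 — R3, derive hdr_changed.
Round 3 — R8, derive deploy_prod.
Round 4 — R7, derive tag_release.
Round 5 — R5, derive format_ok.
Round 6 — R2, derive cache_hit.

artifact_signed, cache_hit, cfg_changed, deploy_prod, format_ok, gen_docs, hdr_changed, link_bin, rollback_ready, run_integ, tag_release, tests_changed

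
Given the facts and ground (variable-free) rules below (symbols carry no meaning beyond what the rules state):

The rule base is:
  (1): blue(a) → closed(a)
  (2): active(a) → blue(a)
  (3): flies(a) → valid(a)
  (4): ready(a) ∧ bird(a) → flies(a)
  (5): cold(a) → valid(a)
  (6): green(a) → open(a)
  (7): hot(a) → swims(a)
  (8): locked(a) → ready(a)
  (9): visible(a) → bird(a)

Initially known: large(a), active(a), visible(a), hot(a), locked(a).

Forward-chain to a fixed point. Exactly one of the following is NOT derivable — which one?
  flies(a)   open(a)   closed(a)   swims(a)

open(a)

Round 1 fires (2), (7), (8), (9), giving blue(a), swims(a), ready(a), bird(a).
Round 2 fires (1), (4), giving closed(a), flies(a).
Round 3 fires (3), giving valid(a).
Derived: swims(a) (round 1), closed(a) (round 2), flies(a) (round 2). open(a) never appears in any round.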